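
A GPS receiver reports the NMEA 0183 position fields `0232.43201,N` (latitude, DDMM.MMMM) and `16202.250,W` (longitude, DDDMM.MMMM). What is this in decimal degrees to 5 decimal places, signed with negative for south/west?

2.54053, -162.03750

Lat: split at 2 digits → 02° and 32.43201′; 2 + 32.43201/60 = 2.540534
N ⇒ keep positive
λ: degrees = first 3 digits = 162, minutes = 2.25; 162 + 2.25/60 = 162.037500
W → negative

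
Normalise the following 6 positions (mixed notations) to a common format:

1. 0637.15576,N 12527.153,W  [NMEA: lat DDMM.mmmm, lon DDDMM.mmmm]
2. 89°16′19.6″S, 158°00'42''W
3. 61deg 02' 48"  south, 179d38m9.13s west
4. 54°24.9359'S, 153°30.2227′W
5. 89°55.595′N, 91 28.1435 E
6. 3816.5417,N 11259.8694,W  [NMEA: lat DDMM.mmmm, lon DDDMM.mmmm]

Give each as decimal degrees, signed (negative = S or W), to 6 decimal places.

1. 6.619263, -125.452550
2. -89.272111, -158.011667
3. -61.046667, -179.635869
4. -54.415598, -153.503712
5. 89.926583, 91.469058
6. 38.275695, -112.997823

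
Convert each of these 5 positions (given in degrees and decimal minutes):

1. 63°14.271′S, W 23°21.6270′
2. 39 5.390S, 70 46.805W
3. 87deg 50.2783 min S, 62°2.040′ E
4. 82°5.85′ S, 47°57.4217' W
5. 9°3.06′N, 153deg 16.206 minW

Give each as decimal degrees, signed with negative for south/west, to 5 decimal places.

1. -63.23785, -23.36045
2. -39.08983, -70.78008
3. -87.83797, 62.03400
4. -82.09750, -47.95703
5. 9.05100, -153.27010

Point 1:
  Latitude: 14.271′ = 0.237850°; total 63.237850
  hemisphere S, so the sign is −
  λ: 23 + 21.627/60 = 23.360450
  W → negative
Point 2:
  Latitude: 39 + 5.39/60 = 39.089833
  S ⇒ negate
  λ: 46.805′ = 0.780083°; total 70.780083
  W → negative
Point 3:
  φ: 50.2783′ = 0.837972°; total 87.837972
  S → negative
  Longitude: 2.04′ = 0.034000°; total 62.034000
  E ⇒ keep positive
Point 4:
  φ: 5.85′ = 0.097500°; total 82.097500
  hemisphere S, so the sign is −
  Longitude: 47 + 57.4217/60 = 47.957028
  W ⇒ negate
Point 5:
  Latitude: 9 + 3.06/60 = 9.051000
  N ⇒ keep positive
  Longitude: 16.206′ = 0.270100°; total 153.270100
  hemisphere W, so the sign is −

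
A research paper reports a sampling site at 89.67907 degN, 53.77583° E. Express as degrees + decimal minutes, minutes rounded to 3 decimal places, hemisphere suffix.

89° 40.744′ N, 53° 46.550′ E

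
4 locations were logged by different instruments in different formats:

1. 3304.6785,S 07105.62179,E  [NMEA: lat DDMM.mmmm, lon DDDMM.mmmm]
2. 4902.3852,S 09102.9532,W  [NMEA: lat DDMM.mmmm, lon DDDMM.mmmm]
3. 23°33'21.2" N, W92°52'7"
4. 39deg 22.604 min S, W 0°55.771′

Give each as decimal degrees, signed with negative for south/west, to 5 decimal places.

Point 1:
  φ: degrees = first 2 digits = 33, minutes = 4.6785; 33 + 4.6785/60 = 33.077975
  S ⇒ negate
  λ: degrees = first 3 digits = 71, minutes = 5.62179; 71 + 5.62179/60 = 71.093697
  E ⇒ keep positive
Point 2:
  Lat: degrees = first 2 digits = 49, minutes = 2.3852; 49 + 2.3852/60 = 49.039753
  hemisphere S, so the sign is −
  Lon: degrees = first 3 digits = 91, minutes = 2.9532; 91 + 2.9532/60 = 91.049220
  hemisphere W, so the sign is −
Point 3:
  φ: 23° + 33/60 + 21.2/3600 = 23 + 0.550000 + 0.005889 = 23.555889
  N ⇒ keep positive
  λ: 92 + 52/60 + 7/3600 = 92.868611
  W → negative
Point 4:
  Lat: 39 + 22.604/60 = 39.376733
  S → negative
  Longitude: 0 + 55.771/60 = 0.929517
  W ⇒ negate

1. -33.07798, 71.09370
2. -49.03975, -91.04922
3. 23.55589, -92.86861
4. -39.37673, -0.92952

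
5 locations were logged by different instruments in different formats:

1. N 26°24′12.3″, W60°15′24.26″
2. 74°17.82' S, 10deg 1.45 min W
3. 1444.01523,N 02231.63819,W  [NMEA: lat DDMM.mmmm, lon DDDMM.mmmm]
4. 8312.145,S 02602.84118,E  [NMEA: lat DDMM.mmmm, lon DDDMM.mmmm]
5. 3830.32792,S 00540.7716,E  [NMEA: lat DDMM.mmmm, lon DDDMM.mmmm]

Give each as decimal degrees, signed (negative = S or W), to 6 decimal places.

1. 26.403417, -60.256739
2. -74.297000, -10.024167
3. 14.733587, -22.527303
4. -83.202417, 26.047353
5. -38.505465, 5.679527

Point 1:
  φ: 24′ + 12.3″ = 24.20500′; 26 + 24.20500/60 = 26.4034167
  N ⇒ keep positive
  Longitude: 15′ + 24.26″ = 15.40433′; 60 + 15.40433/60 = 60.2567389
  W → negative
Point 2:
  φ: 17.82′ = 0.297000°; total 74.2970000
  S ⇒ negate
  Lon: 1.45′ = 0.024167°; total 10.0241667
  hemisphere W, so the sign is −
Point 3:
  Latitude: degrees = first 2 digits = 14, minutes = 44.01523; 14 + 44.01523/60 = 14.7335872
  N → positive
  Lon: degrees = first 3 digits = 22, minutes = 31.63819; 22 + 31.63819/60 = 22.5273032
  hemisphere W, so the sign is −
Point 4:
  φ: degrees = first 2 digits = 83, minutes = 12.145; 83 + 12.145/60 = 83.2024167
  hemisphere S, so the sign is −
  Longitude: split at 3 digits → 026° and 2.84118′; 26 + 2.84118/60 = 26.0473530
  E ⇒ keep positive
Point 5:
  Latitude: split at 2 digits → 38° and 30.32792′; 38 + 30.32792/60 = 38.5054653
  S ⇒ negate
  λ: split at 3 digits → 005° and 40.7716′; 5 + 40.7716/60 = 5.6795267
  E → positive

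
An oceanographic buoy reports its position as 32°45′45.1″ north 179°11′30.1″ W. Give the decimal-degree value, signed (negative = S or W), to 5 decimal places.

Latitude: 32° + 45/60 + 45.1/3600 = 32 + 0.750000 + 0.012528 = 32.762528
N → positive
Lon: 179° + 11/60 + 30.1/3600 = 179 + 0.183333 + 0.008361 = 179.191694
W ⇒ negate

32.76253, -179.19169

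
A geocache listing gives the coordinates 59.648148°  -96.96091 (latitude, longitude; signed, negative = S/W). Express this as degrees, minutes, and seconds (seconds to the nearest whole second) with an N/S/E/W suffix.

φ: 0.648148° → 38.88888′; 0.88888 × 60 = 53.33″
Longitude is negative → W; |value| = 96.960910
λ: 0.960910° → 57.65460′; 0.65460 × 60 = 39.28″

59°38′53″ N, 96°57′39″ W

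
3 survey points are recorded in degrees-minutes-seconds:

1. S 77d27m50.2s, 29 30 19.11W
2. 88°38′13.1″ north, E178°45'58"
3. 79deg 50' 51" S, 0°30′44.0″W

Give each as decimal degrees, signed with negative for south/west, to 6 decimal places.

Point 1:
  Lat: 77° + 27/60 + 50.2/3600 = 77 + 0.450000 + 0.013944 = 77.4639444
  S → negative
  Longitude: 29 + 30/60 + 19.11/3600 = 29.5053083
  hemisphere W, so the sign is −
Point 2:
  Latitude: 38′ + 13.1″ = 38.21833′; 88 + 38.21833/60 = 88.6369722
  N ⇒ keep positive
  Longitude: 45′ + 58″ = 45.96667′; 178 + 45.96667/60 = 178.7661111
  E → positive
Point 3:
  φ: 79 + 50/60 + 51/3600 = 79.8475000
  S → negative
  λ: 0 + 30/60 + 44/3600 = 0.5122222
  hemisphere W, so the sign is −

1. -77.463944, -29.505308
2. 88.636972, 178.766111
3. -79.847500, -0.512222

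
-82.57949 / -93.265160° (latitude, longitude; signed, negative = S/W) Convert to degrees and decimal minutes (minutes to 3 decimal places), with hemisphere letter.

Latitude is negative → S; |value| = 82.579490
φ: fractional part 0.579490 → 34.76940 minutes
Longitude is negative → W; |value| = 93.265160
Lon: minutes = (93.265160 − 93) × 60 = 15.90960

82° 34.769′ S, 93° 15.910′ W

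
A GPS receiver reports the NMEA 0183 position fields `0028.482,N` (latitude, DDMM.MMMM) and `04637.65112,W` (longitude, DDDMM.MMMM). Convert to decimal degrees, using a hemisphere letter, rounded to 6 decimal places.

0.474700° N, 46.627519° W

Latitude: degrees = first 2 digits = 0, minutes = 28.482; 0 + 28.482/60 = 0.4747000
Lon: degrees = first 3 digits = 46, minutes = 37.65112; 46 + 37.65112/60 = 46.6275187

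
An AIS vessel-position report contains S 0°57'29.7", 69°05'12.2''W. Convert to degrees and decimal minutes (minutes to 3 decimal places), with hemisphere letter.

Lat: seconds/60 = 0.49500; minutes = 57 + 0.49500 = 57.49500
Lon: seconds/60 = 0.20333; minutes = 5 + 0.20333 = 5.20333

0° 57.495′ S, 69° 5.203′ W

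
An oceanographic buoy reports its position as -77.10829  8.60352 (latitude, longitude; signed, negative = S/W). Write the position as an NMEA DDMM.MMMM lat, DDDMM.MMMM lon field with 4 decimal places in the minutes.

Latitude is negative → S; |value| = 77.108290
Latitude: fractional part 0.108290 → 6.497400 minutes
Longitude: minutes = (8.603520 − 8) × 60 = 36.211200

7706.4974,S / 00836.2112,E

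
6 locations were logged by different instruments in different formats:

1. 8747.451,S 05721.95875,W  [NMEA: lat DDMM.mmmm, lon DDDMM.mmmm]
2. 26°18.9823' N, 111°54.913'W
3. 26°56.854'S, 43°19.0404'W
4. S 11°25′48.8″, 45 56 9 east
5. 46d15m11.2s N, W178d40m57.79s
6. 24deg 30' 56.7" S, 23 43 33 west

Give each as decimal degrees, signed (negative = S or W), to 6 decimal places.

Point 1:
  Lat: split at 2 digits → 87° and 47.451′; 87 + 47.451/60 = 87.7908500
  hemisphere S, so the sign is −
  λ: split at 3 digits → 057° and 21.95875′; 57 + 21.95875/60 = 57.3659792
  W ⇒ negate
Point 2:
  φ: 26 + 18.9823/60 = 26.3163717
  N ⇒ keep positive
  Lon: 111 + 54.913/60 = 111.9152167
  W ⇒ negate
Point 3:
  Latitude: 56.854′ = 0.947567°; total 26.9475667
  S → negative
  Longitude: 43 + 19.0404/60 = 43.3173400
  W → negative
Point 4:
  Lat: 25′ + 48.8″ = 25.81333′; 11 + 25.81333/60 = 11.4302222
  S → negative
  Longitude: 45° + 56/60 + 9/3600 = 45 + 0.933333 + 0.002500 = 45.9358333
  E ⇒ keep positive
Point 5:
  Lat: 15′ + 11.2″ = 15.18667′; 46 + 15.18667/60 = 46.2531111
  N ⇒ keep positive
  Lon: 40′ + 57.79″ = 40.96317′; 178 + 40.96317/60 = 178.6827194
  hemisphere W, so the sign is −
Point 6:
  φ: 24 + 30/60 + 56.7/3600 = 24.5157500
  hemisphere S, so the sign is −
  Lon: 23° + 43/60 + 33/3600 = 23 + 0.716667 + 0.009167 = 23.7258333
  W ⇒ negate

1. -87.790850, -57.365979
2. 26.316372, -111.915217
3. -26.947567, -43.317340
4. -11.430222, 45.935833
5. 46.253111, -178.682719
6. -24.515750, -23.725833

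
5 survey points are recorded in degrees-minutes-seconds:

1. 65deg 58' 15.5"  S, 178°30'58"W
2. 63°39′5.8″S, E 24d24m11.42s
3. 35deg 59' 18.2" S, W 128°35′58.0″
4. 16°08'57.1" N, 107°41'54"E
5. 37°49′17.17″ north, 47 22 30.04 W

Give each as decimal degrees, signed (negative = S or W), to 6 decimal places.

1. -65.970972, -178.516111
2. -63.651611, 24.403172
3. -35.988389, -128.599444
4. 16.149194, 107.698333
5. 37.821436, -47.375011

Point 1:
  Latitude: 58′ + 15.5″ = 58.25833′; 65 + 58.25833/60 = 65.9709722
  hemisphere S, so the sign is −
  Longitude: 178° + 30/60 + 58/3600 = 178 + 0.500000 + 0.016111 = 178.5161111
  W ⇒ negate
Point 2:
  Lat: 39′ + 5.8″ = 39.09667′; 63 + 39.09667/60 = 63.6516111
  hemisphere S, so the sign is −
  λ: 24° + 24/60 + 11.42/3600 = 24 + 0.400000 + 0.003172 = 24.4031722
  E → positive
Point 3:
  Lat: 35 + 59/60 + 18.2/3600 = 35.9883889
  hemisphere S, so the sign is −
  Lon: 128 + 35/60 + 58/3600 = 128.5994444
  W ⇒ negate
Point 4:
  Lat: 8′ + 57.1″ = 8.95167′; 16 + 8.95167/60 = 16.1491944
  N ⇒ keep positive
  λ: 107 + 41/60 + 54/3600 = 107.6983333
  E → positive
Point 5:
  Lat: 49′ + 17.17″ = 49.28617′; 37 + 49.28617/60 = 37.8214361
  N ⇒ keep positive
  Longitude: 47 + 22/60 + 30.04/3600 = 47.3750111
  hemisphere W, so the sign is −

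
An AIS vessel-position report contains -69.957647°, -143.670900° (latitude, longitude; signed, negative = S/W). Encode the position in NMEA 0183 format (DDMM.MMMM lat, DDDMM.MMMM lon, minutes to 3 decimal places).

6957.459,S / 14340.254,W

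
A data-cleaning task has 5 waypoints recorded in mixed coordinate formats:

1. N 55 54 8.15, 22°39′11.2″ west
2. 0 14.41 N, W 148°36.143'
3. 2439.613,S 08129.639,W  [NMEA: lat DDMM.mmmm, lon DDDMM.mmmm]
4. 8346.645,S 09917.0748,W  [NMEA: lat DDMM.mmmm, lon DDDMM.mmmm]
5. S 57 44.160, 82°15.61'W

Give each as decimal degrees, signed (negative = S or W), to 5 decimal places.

Point 1:
  φ: 54′ + 8.15″ = 54.13583′; 55 + 54.13583/60 = 55.902264
  N ⇒ keep positive
  λ: 22 + 39/60 + 11.2/3600 = 22.653111
  W → negative
Point 2:
  Lat: 14.41′ = 0.240167°; total 0.240167
  N ⇒ keep positive
  λ: 36.143′ = 0.602383°; total 148.602383
  hemisphere W, so the sign is −
Point 3:
  φ: degrees = first 2 digits = 24, minutes = 39.613; 24 + 39.613/60 = 24.660217
  S ⇒ negate
  Lon: split at 3 digits → 081° and 29.639′; 81 + 29.639/60 = 81.493983
  W ⇒ negate
Point 4:
  φ: degrees = first 2 digits = 83, minutes = 46.645; 83 + 46.645/60 = 83.777417
  hemisphere S, so the sign is −
  Lon: degrees = first 3 digits = 99, minutes = 17.0748; 99 + 17.0748/60 = 99.284580
  hemisphere W, so the sign is −
Point 5:
  Latitude: 57 + 44.16/60 = 57.736000
  S ⇒ negate
  Longitude: 15.61′ = 0.260167°; total 82.260167
  hemisphere W, so the sign is −

1. 55.90226, -22.65311
2. 0.24017, -148.60238
3. -24.66022, -81.49398
4. -83.77742, -99.28458
5. -57.73600, -82.26017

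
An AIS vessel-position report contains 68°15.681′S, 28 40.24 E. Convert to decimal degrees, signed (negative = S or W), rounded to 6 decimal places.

-68.261350, 28.670667

Latitude: 15.681′ = 0.261350°; total 68.2613500
S ⇒ negate
Longitude: 40.24′ = 0.670667°; total 28.6706667
E → positive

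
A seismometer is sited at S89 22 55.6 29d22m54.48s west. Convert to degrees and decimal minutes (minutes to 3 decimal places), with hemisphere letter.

89° 22.927′ S, 29° 22.908′ W

Lat: seconds/60 = 0.92667; minutes = 22 + 0.92667 = 22.92667
Longitude: 22 + 54.48/60 = 22.90800′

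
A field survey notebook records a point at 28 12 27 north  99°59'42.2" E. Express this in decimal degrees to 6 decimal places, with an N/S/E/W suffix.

Latitude: 28° + 12/60 + 27/3600 = 28 + 0.200000 + 0.007500 = 28.2075000
Longitude: 99° + 59/60 + 42.2/3600 = 99 + 0.983333 + 0.011722 = 99.9950556

28.207500° N, 99.995056° E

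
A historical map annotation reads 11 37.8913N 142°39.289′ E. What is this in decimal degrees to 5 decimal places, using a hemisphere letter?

Latitude: 11 + 37.8913/60 = 11.631522
Longitude: 39.289′ = 0.654817°; total 142.654817

11.63152° N, 142.65482° E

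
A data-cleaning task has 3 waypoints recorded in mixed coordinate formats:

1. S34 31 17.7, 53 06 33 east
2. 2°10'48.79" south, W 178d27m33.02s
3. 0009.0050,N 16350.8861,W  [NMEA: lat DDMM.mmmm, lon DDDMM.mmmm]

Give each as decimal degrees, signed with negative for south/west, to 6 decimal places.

Point 1:
  φ: 34 + 31/60 + 17.7/3600 = 34.5215833
  hemisphere S, so the sign is −
  λ: 6′ + 33″ = 6.55000′; 53 + 6.55000/60 = 53.1091667
  E ⇒ keep positive
Point 2:
  Lat: 2° + 10/60 + 48.79/3600 = 2 + 0.166667 + 0.013553 = 2.1802194
  S → negative
  Lon: 27′ + 33.02″ = 27.55033′; 178 + 27.55033/60 = 178.4591722
  W → negative
Point 3:
  Lat: degrees = first 2 digits = 0, minutes = 9.005; 0 + 9.005/60 = 0.1500833
  N → positive
  Lon: split at 3 digits → 163° and 50.8861′; 163 + 50.8861/60 = 163.8481017
  W → negative

1. -34.521583, 53.109167
2. -2.180219, -178.459172
3. 0.150083, -163.848102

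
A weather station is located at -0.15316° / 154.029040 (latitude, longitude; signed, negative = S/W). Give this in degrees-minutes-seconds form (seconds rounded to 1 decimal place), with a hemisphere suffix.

Latitude is negative → S; |value| = 0.153160
Latitude: 0.153160° → 9.18960′; 0.18960 × 60 = 11.376″
λ: 0.029040° → 1.74240′; 0.74240 × 60 = 44.544″

0°09′11.4″ S, 154°01′44.5″ E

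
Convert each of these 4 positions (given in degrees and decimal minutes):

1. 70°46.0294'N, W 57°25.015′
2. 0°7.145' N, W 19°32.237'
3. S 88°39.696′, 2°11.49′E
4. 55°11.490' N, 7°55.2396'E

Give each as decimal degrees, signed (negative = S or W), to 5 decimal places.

Point 1:
  Lat: 46.0294′ = 0.767157°; total 70.767157
  N ⇒ keep positive
  Longitude: 57 + 25.015/60 = 57.416917
  hemisphere W, so the sign is −
Point 2:
  Lat: 0 + 7.145/60 = 0.119083
  N ⇒ keep positive
  λ: 32.237′ = 0.537283°; total 19.537283
  W → negative
Point 3:
  φ: 39.696′ = 0.661600°; total 88.661600
  hemisphere S, so the sign is −
  Longitude: 11.49′ = 0.191500°; total 2.191500
  E ⇒ keep positive
Point 4:
  Lat: 55 + 11.49/60 = 55.191500
  N → positive
  Lon: 55.2396′ = 0.920660°; total 7.920660
  E ⇒ keep positive

1. 70.76716, -57.41692
2. 0.11908, -19.53728
3. -88.66160, 2.19150
4. 55.19150, 7.92066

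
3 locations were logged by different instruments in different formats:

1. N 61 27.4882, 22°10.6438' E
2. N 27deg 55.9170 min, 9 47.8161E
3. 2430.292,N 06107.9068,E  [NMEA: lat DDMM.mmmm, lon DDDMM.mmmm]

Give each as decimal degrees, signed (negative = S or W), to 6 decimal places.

1. 61.458137, 22.177397
2. 27.931950, 9.796935
3. 24.504867, 61.131780

Point 1:
  Lat: 27.4882′ = 0.458137°; total 61.4581367
  N ⇒ keep positive
  Longitude: 10.6438′ = 0.177397°; total 22.1773967
  E → positive
Point 2:
  Latitude: 27 + 55.917/60 = 27.9319500
  N ⇒ keep positive
  Longitude: 47.8161′ = 0.796935°; total 9.7969350
  E → positive
Point 3:
  Latitude: degrees = first 2 digits = 24, minutes = 30.292; 24 + 30.292/60 = 24.5048667
  N → positive
  Longitude: degrees = first 3 digits = 61, minutes = 7.9068; 61 + 7.9068/60 = 61.1317800
  E → positive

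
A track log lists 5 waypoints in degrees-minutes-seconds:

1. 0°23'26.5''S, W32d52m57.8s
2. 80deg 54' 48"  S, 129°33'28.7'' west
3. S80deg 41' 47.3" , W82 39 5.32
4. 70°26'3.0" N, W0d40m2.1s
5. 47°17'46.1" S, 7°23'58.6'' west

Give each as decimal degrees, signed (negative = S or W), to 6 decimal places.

Point 1:
  φ: 23′ + 26.5″ = 23.44167′; 0 + 23.44167/60 = 0.3906944
  S ⇒ negate
  Longitude: 32° + 52/60 + 57.8/3600 = 32 + 0.866667 + 0.016056 = 32.8827222
  hemisphere W, so the sign is −
Point 2:
  Lat: 80 + 54/60 + 48/3600 = 80.9133333
  S → negative
  Longitude: 33′ + 28.7″ = 33.47833′; 129 + 33.47833/60 = 129.5579722
  W ⇒ negate
Point 3:
  Latitude: 80 + 41/60 + 47.3/3600 = 80.6964722
  S → negative
  λ: 39′ + 5.32″ = 39.08867′; 82 + 39.08867/60 = 82.6514778
  W → negative
Point 4:
  φ: 70 + 26/60 + 3/3600 = 70.4341667
  N ⇒ keep positive
  λ: 0° + 40/60 + 2.1/3600 = 0 + 0.666667 + 0.000583 = 0.6672500
  W → negative
Point 5:
  φ: 47 + 17/60 + 46.1/3600 = 47.2961389
  S ⇒ negate
  Lon: 7° + 23/60 + 58.6/3600 = 7 + 0.383333 + 0.016278 = 7.3996111
  W ⇒ negate

1. -0.390694, -32.882722
2. -80.913333, -129.557972
3. -80.696472, -82.651478
4. 70.434167, -0.667250
5. -47.296139, -7.399611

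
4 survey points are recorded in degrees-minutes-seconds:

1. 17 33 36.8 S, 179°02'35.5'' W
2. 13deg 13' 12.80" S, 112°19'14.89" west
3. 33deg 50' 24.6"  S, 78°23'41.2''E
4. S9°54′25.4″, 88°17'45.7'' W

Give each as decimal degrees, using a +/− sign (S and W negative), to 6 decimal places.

Point 1:
  φ: 17 + 33/60 + 36.8/3600 = 17.5602222
  S ⇒ negate
  λ: 2′ + 35.5″ = 2.59167′; 179 + 2.59167/60 = 179.0431944
  W → negative
Point 2:
  φ: 13° + 13/60 + 12.8/3600 = 13 + 0.216667 + 0.003556 = 13.2202222
  hemisphere S, so the sign is −
  λ: 112° + 19/60 + 14.89/3600 = 112 + 0.316667 + 0.004136 = 112.3208028
  W ⇒ negate
Point 3:
  Latitude: 33 + 50/60 + 24.6/3600 = 33.8401667
  S → negative
  Longitude: 78° + 23/60 + 41.2/3600 = 78 + 0.383333 + 0.011444 = 78.3947778
  E ⇒ keep positive
Point 4:
  Lat: 9 + 54/60 + 25.4/3600 = 9.9070556
  hemisphere S, so the sign is −
  Longitude: 88 + 17/60 + 45.7/3600 = 88.2960278
  W → negative

1. -17.560222, -179.043194
2. -13.220222, -112.320803
3. -33.840167, 78.394778
4. -9.907056, -88.296028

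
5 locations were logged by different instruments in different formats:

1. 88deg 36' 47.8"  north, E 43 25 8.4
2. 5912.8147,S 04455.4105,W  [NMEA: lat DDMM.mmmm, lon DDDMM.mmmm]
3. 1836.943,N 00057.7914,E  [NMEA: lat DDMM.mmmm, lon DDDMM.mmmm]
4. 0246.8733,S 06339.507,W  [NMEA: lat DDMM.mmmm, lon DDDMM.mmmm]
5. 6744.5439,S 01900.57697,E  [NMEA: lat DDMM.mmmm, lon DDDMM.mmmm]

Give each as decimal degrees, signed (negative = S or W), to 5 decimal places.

Point 1:
  Lat: 88 + 36/60 + 47.8/3600 = 88.613278
  N ⇒ keep positive
  Lon: 25′ + 8.4″ = 25.14000′; 43 + 25.14000/60 = 43.419000
  E → positive
Point 2:
  Lat: degrees = first 2 digits = 59, minutes = 12.8147; 59 + 12.8147/60 = 59.213578
  S → negative
  Longitude: degrees = first 3 digits = 44, minutes = 55.4105; 44 + 55.4105/60 = 44.923508
  W ⇒ negate
Point 3:
  φ: split at 2 digits → 18° and 36.943′; 18 + 36.943/60 = 18.615717
  N → positive
  λ: split at 3 digits → 000° and 57.7914′; 0 + 57.7914/60 = 0.963190
  E ⇒ keep positive
Point 4:
  φ: split at 2 digits → 02° and 46.8733′; 2 + 46.8733/60 = 2.781222
  S ⇒ negate
  λ: split at 3 digits → 063° and 39.507′; 63 + 39.507/60 = 63.658450
  hemisphere W, so the sign is −
Point 5:
  Lat: degrees = first 2 digits = 67, minutes = 44.5439; 67 + 44.5439/60 = 67.742398
  hemisphere S, so the sign is −
  Lon: split at 3 digits → 019° and 0.57697′; 19 + 0.57697/60 = 19.009616
  E ⇒ keep positive

1. 88.61328, 43.41900
2. -59.21358, -44.92351
3. 18.61572, 0.96319
4. -2.78122, -63.65845
5. -67.74240, 19.00962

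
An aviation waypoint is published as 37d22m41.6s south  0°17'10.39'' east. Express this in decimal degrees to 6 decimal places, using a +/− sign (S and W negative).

-37.378222, 0.286219

φ: 37° + 22/60 + 41.6/3600 = 37 + 0.366667 + 0.011556 = 37.3782222
S ⇒ negate
λ: 0° + 17/60 + 10.39/3600 = 0 + 0.283333 + 0.002886 = 0.2862194
E → positive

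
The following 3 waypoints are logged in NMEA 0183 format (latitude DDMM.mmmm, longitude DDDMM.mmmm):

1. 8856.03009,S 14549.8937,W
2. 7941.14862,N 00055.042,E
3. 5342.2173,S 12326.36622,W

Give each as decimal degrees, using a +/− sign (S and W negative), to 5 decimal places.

Point 1:
  Lat: degrees = first 2 digits = 88, minutes = 56.03009; 88 + 56.03009/60 = 88.933835
  S → negative
  λ: degrees = first 3 digits = 145, minutes = 49.8937; 145 + 49.8937/60 = 145.831562
  hemisphere W, so the sign is −
Point 2:
  φ: degrees = first 2 digits = 79, minutes = 41.14862; 79 + 41.14862/60 = 79.685810
  N ⇒ keep positive
  Longitude: degrees = first 3 digits = 0, minutes = 55.042; 0 + 55.042/60 = 0.917367
  E → positive
Point 3:
  Latitude: degrees = first 2 digits = 53, minutes = 42.2173; 53 + 42.2173/60 = 53.703622
  hemisphere S, so the sign is −
  Longitude: split at 3 digits → 123° and 26.36622′; 123 + 26.36622/60 = 123.439437
  hemisphere W, so the sign is −

1. -88.93383, -145.83156
2. 79.68581, 0.91737
3. -53.70362, -123.43944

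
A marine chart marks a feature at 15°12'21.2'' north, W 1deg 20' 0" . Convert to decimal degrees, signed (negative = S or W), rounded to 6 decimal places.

Lat: 12′ + 21.2″ = 12.35333′; 15 + 12.35333/60 = 15.2058889
N ⇒ keep positive
Longitude: 1 + 20/60 + 0/3600 = 1.3333333
hemisphere W, so the sign is −

15.205889, -1.333333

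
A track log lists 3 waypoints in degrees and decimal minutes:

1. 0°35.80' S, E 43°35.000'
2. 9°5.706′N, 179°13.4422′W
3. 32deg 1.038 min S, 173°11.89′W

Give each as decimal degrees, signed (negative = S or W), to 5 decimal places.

1. -0.59667, 43.58333
2. 9.09510, -179.22404
3. -32.01730, -173.19817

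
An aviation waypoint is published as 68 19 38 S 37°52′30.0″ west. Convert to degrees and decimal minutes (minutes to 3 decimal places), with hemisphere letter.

68° 19.633′ S, 37° 52.500′ W

φ: seconds/60 = 0.63333; minutes = 19 + 0.63333 = 19.63333
Longitude: seconds/60 = 0.50000; minutes = 52 + 0.50000 = 52.50000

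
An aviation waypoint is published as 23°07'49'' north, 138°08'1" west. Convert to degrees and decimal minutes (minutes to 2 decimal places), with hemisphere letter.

φ: seconds/60 = 0.81667; minutes = 7 + 0.81667 = 7.8167
Lon: seconds/60 = 0.01667; minutes = 8 + 0.01667 = 8.0167

23° 7.82′ N, 138° 8.02′ W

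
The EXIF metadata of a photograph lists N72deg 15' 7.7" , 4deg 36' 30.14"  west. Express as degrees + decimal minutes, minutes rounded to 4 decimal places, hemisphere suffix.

φ: 15 + 7.7/60 = 15.128333′
Longitude: 36 + 30.14/60 = 36.502333′

72° 15.1283′ N, 4° 36.5023′ W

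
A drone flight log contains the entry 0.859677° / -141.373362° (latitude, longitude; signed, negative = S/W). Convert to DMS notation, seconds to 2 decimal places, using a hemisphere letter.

φ: 0.859677 × 60 = 51.58062′ → 51′, remainder × 60 = 34.8372″
Longitude is negative → W; |value| = 141.373362
Lon: 0.373362 × 60 = 22.40172′ → 22′, remainder × 60 = 24.1032″

0°51′34.84″ N, 141°22′24.10″ W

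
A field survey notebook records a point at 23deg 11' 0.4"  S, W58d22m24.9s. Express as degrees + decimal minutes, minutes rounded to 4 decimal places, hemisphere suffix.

φ: 11 + 0.4/60 = 11.006667′
Lon: 22 + 24.9/60 = 22.415000′

23° 11.0067′ S, 58° 22.4150′ W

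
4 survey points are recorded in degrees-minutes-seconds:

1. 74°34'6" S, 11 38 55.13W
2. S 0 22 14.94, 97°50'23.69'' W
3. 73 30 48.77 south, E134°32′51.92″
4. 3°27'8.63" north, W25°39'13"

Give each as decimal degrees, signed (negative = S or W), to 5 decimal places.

1. -74.56833, -11.64865
2. -0.37082, -97.83991
3. -73.51355, 134.54776
4. 3.45240, -25.65361

Point 1:
  Latitude: 74° + 34/60 + 6/3600 = 74 + 0.566667 + 0.001667 = 74.568333
  S ⇒ negate
  Longitude: 11 + 38/60 + 55.13/3600 = 11.648647
  hemisphere W, so the sign is −
Point 2:
  φ: 0 + 22/60 + 14.94/3600 = 0.370817
  hemisphere S, so the sign is −
  λ: 97 + 50/60 + 23.69/3600 = 97.839914
  hemisphere W, so the sign is −
Point 3:
  Latitude: 73° + 30/60 + 48.77/3600 = 73 + 0.500000 + 0.013547 = 73.513547
  S → negative
  Longitude: 134° + 32/60 + 51.92/3600 = 134 + 0.533333 + 0.014422 = 134.547756
  E → positive
Point 4:
  Lat: 3 + 27/60 + 8.63/3600 = 3.452397
  N → positive
  Longitude: 25° + 39/60 + 13/3600 = 25 + 0.650000 + 0.003611 = 25.653611
  hemisphere W, so the sign is −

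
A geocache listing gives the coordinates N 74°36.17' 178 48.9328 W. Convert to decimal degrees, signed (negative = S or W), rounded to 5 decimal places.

φ: 36.17′ = 0.602833°; total 74.602833
N → positive
λ: 178 + 48.9328/60 = 178.815547
W ⇒ negate

74.60283, -178.81555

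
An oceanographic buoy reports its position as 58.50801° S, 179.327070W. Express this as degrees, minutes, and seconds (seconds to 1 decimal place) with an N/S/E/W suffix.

φ: whole degrees 58; 30.48060′ → 30′ and 28.836″
λ: whole degrees 179; 19.62420′ → 19′ and 37.452″

58°30′28.8″ S, 179°19′37.5″ W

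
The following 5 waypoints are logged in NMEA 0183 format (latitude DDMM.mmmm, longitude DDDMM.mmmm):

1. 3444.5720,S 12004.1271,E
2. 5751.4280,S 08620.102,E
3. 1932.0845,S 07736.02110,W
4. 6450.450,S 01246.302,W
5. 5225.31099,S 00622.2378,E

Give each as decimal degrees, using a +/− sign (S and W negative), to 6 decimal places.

1. -34.742867, 120.068785
2. -57.857133, 86.335033
3. -19.534742, -77.600352
4. -64.840833, -12.771700
5. -52.421850, 6.370630

Point 1:
  Lat: degrees = first 2 digits = 34, minutes = 44.572; 34 + 44.572/60 = 34.7428667
  hemisphere S, so the sign is −
  λ: split at 3 digits → 120° and 4.1271′; 120 + 4.1271/60 = 120.0687850
  E ⇒ keep positive
Point 2:
  Lat: split at 2 digits → 57° and 51.428′; 57 + 51.428/60 = 57.8571333
  S ⇒ negate
  Lon: split at 3 digits → 086° and 20.102′; 86 + 20.102/60 = 86.3350333
  E ⇒ keep positive
Point 3:
  φ: degrees = first 2 digits = 19, minutes = 32.0845; 19 + 32.0845/60 = 19.5347417
  hemisphere S, so the sign is −
  Lon: degrees = first 3 digits = 77, minutes = 36.0211; 77 + 36.0211/60 = 77.6003517
  hemisphere W, so the sign is −
Point 4:
  Latitude: split at 2 digits → 64° and 50.45′; 64 + 50.45/60 = 64.8408333
  hemisphere S, so the sign is −
  Lon: degrees = first 3 digits = 12, minutes = 46.302; 12 + 46.302/60 = 12.7717000
  W → negative
Point 5:
  Lat: degrees = first 2 digits = 52, minutes = 25.31099; 52 + 25.31099/60 = 52.4218498
  S ⇒ negate
  Lon: split at 3 digits → 006° and 22.2378′; 6 + 22.2378/60 = 6.3706300
  E → positive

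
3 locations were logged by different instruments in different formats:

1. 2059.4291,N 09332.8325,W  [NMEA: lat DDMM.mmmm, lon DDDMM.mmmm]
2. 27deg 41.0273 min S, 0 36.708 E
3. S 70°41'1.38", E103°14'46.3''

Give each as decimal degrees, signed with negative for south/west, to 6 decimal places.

Point 1:
  Lat: split at 2 digits → 20° and 59.4291′; 20 + 59.4291/60 = 20.9904850
  N → positive
  Longitude: split at 3 digits → 093° and 32.8325′; 93 + 32.8325/60 = 93.5472083
  hemisphere W, so the sign is −
Point 2:
  Lat: 27 + 41.0273/60 = 27.6837883
  S ⇒ negate
  Longitude: 0 + 36.708/60 = 0.6118000
  E → positive
Point 3:
  Latitude: 70° + 41/60 + 1.38/3600 = 70 + 0.683333 + 0.000383 = 70.6837167
  S ⇒ negate
  λ: 103 + 14/60 + 46.3/3600 = 103.2461944
  E ⇒ keep positive

1. 20.990485, -93.547208
2. -27.683788, 0.611800
3. -70.683717, 103.246194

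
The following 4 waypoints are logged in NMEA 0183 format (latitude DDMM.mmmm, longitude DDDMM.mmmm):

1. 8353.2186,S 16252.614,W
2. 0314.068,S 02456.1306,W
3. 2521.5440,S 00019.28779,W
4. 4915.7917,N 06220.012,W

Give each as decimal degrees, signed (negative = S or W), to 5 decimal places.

1. -83.88698, -162.87690
2. -3.23447, -24.93551
3. -25.35907, -0.32146
4. 49.26320, -62.33353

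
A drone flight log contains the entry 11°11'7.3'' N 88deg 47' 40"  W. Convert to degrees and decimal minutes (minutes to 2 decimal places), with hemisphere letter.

φ: 11 + 7.3/60 = 11.1217′
Lon: 47 + 40/60 = 47.6667′

11° 11.12′ N, 88° 47.67′ W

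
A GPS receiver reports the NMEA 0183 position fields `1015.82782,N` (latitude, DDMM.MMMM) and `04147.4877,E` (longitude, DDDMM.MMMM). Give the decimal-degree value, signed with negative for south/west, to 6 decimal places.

10.263797, 41.791462

φ: degrees = first 2 digits = 10, minutes = 15.82782; 10 + 15.82782/60 = 10.2637970
N → positive
Lon: degrees = first 3 digits = 41, minutes = 47.4877; 41 + 47.4877/60 = 41.7914617
E ⇒ keep positive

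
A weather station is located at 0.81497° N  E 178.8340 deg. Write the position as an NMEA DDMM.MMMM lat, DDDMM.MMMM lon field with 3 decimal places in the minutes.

0048.898,N / 17850.040,E

Lat: fractional part 0.814970 → 48.89820 minutes
Lon: 178° + 0.834000 × 60 = 178° 50.04000′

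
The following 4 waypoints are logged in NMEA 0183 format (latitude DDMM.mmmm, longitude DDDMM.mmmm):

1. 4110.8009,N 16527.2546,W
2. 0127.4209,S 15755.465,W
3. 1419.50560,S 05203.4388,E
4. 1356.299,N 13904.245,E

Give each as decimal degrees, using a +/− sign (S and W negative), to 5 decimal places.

Point 1:
  Latitude: split at 2 digits → 41° and 10.8009′; 41 + 10.8009/60 = 41.180015
  N ⇒ keep positive
  λ: degrees = first 3 digits = 165, minutes = 27.2546; 165 + 27.2546/60 = 165.454243
  hemisphere W, so the sign is −
Point 2:
  φ: degrees = first 2 digits = 1, minutes = 27.4209; 1 + 27.4209/60 = 1.457015
  hemisphere S, so the sign is −
  Lon: split at 3 digits → 157° and 55.465′; 157 + 55.465/60 = 157.924417
  W ⇒ negate
Point 3:
  Latitude: split at 2 digits → 14° and 19.5056′; 14 + 19.5056/60 = 14.325093
  hemisphere S, so the sign is −
  Lon: degrees = first 3 digits = 52, minutes = 3.4388; 52 + 3.4388/60 = 52.057313
  E ⇒ keep positive
Point 4:
  Latitude: degrees = first 2 digits = 13, minutes = 56.299; 13 + 56.299/60 = 13.938317
  N → positive
  Lon: degrees = first 3 digits = 139, minutes = 4.245; 139 + 4.245/60 = 139.070750
  E ⇒ keep positive

1. 41.18002, -165.45424
2. -1.45702, -157.92442
3. -14.32509, 52.05731
4. 13.93832, 139.07075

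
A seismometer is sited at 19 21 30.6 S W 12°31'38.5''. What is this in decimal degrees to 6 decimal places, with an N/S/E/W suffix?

19.358500° S, 12.527361° W

Latitude: 19 + 21/60 + 30.6/3600 = 19.3585000
λ: 12° + 31/60 + 38.5/3600 = 12 + 0.516667 + 0.010694 = 12.5273611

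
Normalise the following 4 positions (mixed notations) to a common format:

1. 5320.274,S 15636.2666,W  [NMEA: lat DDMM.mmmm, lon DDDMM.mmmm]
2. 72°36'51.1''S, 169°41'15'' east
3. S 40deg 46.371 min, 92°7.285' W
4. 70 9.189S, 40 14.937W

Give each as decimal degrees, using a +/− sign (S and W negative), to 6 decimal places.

Point 1:
  φ: degrees = first 2 digits = 53, minutes = 20.274; 53 + 20.274/60 = 53.3379000
  S → negative
  Longitude: split at 3 digits → 156° and 36.2666′; 156 + 36.2666/60 = 156.6044433
  hemisphere W, so the sign is −
Point 2:
  φ: 36′ + 51.1″ = 36.85167′; 72 + 36.85167/60 = 72.6141944
  hemisphere S, so the sign is −
  Longitude: 169° + 41/60 + 15/3600 = 169 + 0.683333 + 0.004167 = 169.6875000
  E ⇒ keep positive
Point 3:
  Lat: 40 + 46.371/60 = 40.7728500
  hemisphere S, so the sign is −
  Longitude: 92 + 7.285/60 = 92.1214167
  W → negative
Point 4:
  Latitude: 70 + 9.189/60 = 70.1531500
  hemisphere S, so the sign is −
  Lon: 40 + 14.937/60 = 40.2489500
  W ⇒ negate

1. -53.337900, -156.604443
2. -72.614194, 169.687500
3. -40.772850, -92.121417
4. -70.153150, -40.248950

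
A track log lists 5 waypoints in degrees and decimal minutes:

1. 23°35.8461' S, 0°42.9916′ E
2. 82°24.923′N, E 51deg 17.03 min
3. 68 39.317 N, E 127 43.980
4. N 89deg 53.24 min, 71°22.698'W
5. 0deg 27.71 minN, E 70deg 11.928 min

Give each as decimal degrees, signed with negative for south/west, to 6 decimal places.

Point 1:
  Lat: 23 + 35.8461/60 = 23.5974350
  S → negative
  Lon: 42.9916′ = 0.716527°; total 0.7165267
  E → positive
Point 2:
  φ: 82 + 24.923/60 = 82.4153833
  N → positive
  Longitude: 17.03′ = 0.283833°; total 51.2838333
  E ⇒ keep positive
Point 3:
  φ: 39.317′ = 0.655283°; total 68.6552833
  N ⇒ keep positive
  Longitude: 127 + 43.98/60 = 127.7330000
  E → positive
Point 4:
  Lat: 89 + 53.24/60 = 89.8873333
  N ⇒ keep positive
  Lon: 71 + 22.698/60 = 71.3783000
  W ⇒ negate
Point 5:
  Lat: 27.71′ = 0.461833°; total 0.4618333
  N → positive
  λ: 70 + 11.928/60 = 70.1988000
  E ⇒ keep positive

1. -23.597435, 0.716527
2. 82.415383, 51.283833
3. 68.655283, 127.733000
4. 89.887333, -71.378300
5. 0.461833, 70.198800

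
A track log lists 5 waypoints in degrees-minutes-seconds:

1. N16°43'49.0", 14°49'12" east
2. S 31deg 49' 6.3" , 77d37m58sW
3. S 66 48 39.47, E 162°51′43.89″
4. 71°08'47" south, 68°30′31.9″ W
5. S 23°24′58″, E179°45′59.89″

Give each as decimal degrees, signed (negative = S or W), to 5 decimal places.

1. 16.73028, 14.82000
2. -31.81842, -77.63278
3. -66.81096, 162.86219
4. -71.14639, -68.50886
5. -23.41611, 179.76664

Point 1:
  Latitude: 43′ + 49″ = 43.81667′; 16 + 43.81667/60 = 16.730278
  N ⇒ keep positive
  Lon: 14° + 49/60 + 12/3600 = 14 + 0.816667 + 0.003333 = 14.820000
  E ⇒ keep positive
Point 2:
  Latitude: 31 + 49/60 + 6.3/3600 = 31.818417
  hemisphere S, so the sign is −
  λ: 77 + 37/60 + 58/3600 = 77.632778
  W ⇒ negate
Point 3:
  Latitude: 66° + 48/60 + 39.47/3600 = 66 + 0.800000 + 0.010964 = 66.810964
  S ⇒ negate
  λ: 162° + 51/60 + 43.89/3600 = 162 + 0.850000 + 0.012192 = 162.862192
  E ⇒ keep positive
Point 4:
  φ: 8′ + 47″ = 8.78333′; 71 + 8.78333/60 = 71.146389
  hemisphere S, so the sign is −
  Lon: 30′ + 31.9″ = 30.53167′; 68 + 30.53167/60 = 68.508861
  hemisphere W, so the sign is −
Point 5:
  φ: 24′ + 58″ = 24.96667′; 23 + 24.96667/60 = 23.416111
  hemisphere S, so the sign is −
  λ: 45′ + 59.89″ = 45.99817′; 179 + 45.99817/60 = 179.766636
  E → positive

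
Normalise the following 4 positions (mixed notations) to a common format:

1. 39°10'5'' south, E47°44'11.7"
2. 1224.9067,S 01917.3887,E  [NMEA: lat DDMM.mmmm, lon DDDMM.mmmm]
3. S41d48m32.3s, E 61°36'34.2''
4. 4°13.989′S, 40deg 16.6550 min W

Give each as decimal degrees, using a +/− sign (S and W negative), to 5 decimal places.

Point 1:
  φ: 39 + 10/60 + 5/3600 = 39.168056
  S ⇒ negate
  λ: 47 + 44/60 + 11.7/3600 = 47.736583
  E ⇒ keep positive
Point 2:
  φ: degrees = first 2 digits = 12, minutes = 24.9067; 12 + 24.9067/60 = 12.415112
  S → negative
  λ: split at 3 digits → 019° and 17.3887′; 19 + 17.3887/60 = 19.289812
  E → positive
Point 3:
  φ: 48′ + 32.3″ = 48.53833′; 41 + 48.53833/60 = 41.808972
  S ⇒ negate
  Lon: 61 + 36/60 + 34.2/3600 = 61.609500
  E ⇒ keep positive
Point 4:
  Lat: 4 + 13.989/60 = 4.233150
  S → negative
  Lon: 40 + 16.655/60 = 40.277583
  W → negative

1. -39.16806, 47.73658
2. -12.41511, 19.28981
3. -41.80897, 61.60950
4. -4.23315, -40.27758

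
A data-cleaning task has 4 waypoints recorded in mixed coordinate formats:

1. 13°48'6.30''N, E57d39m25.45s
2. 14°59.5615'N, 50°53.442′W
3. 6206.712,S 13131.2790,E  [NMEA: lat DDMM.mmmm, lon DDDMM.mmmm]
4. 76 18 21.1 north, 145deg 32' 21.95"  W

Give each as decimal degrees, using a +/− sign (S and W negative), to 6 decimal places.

1. 13.801750, 57.657069
2. 14.992692, -50.890700
3. -62.111867, 131.521317
4. 76.305861, -145.539431

Point 1:
  φ: 48′ + 6.3″ = 48.10500′; 13 + 48.10500/60 = 13.8017500
  N ⇒ keep positive
  Lon: 57 + 39/60 + 25.45/3600 = 57.6570694
  E ⇒ keep positive
Point 2:
  Latitude: 14 + 59.5615/60 = 14.9926917
  N ⇒ keep positive
  Longitude: 50 + 53.442/60 = 50.8907000
  W ⇒ negate
Point 3:
  Lat: degrees = first 2 digits = 62, minutes = 6.712; 62 + 6.712/60 = 62.1118667
  S ⇒ negate
  Lon: degrees = first 3 digits = 131, minutes = 31.279; 131 + 31.279/60 = 131.5213167
  E → positive
Point 4:
  Lat: 76 + 18/60 + 21.1/3600 = 76.3058611
  N → positive
  Longitude: 145° + 32/60 + 21.95/3600 = 145 + 0.533333 + 0.006097 = 145.5394306
  W → negative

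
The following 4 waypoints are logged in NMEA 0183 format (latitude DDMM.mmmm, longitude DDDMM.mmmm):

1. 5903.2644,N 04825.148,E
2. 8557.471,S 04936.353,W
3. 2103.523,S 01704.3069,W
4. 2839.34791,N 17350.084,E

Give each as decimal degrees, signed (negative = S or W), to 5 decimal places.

1. 59.05441, 48.41913
2. -85.95785, -49.60588
3. -21.05872, -17.07178
4. 28.65580, 173.83473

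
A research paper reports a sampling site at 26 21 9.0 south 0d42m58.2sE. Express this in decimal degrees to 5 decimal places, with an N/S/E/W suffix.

26.35250° S, 0.71617° E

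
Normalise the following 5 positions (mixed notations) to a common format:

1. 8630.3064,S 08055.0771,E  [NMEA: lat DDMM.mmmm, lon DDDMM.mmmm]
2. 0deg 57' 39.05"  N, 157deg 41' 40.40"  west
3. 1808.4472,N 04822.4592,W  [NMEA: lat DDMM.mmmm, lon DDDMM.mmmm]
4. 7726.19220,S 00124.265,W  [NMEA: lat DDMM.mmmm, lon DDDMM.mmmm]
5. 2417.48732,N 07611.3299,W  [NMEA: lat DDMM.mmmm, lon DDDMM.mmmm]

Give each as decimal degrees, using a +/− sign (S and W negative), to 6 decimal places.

1. -86.505107, 80.917952
2. 0.960847, -157.694556
3. 18.140787, -48.374320
4. -77.436537, -1.404417
5. 24.291455, -76.188832

Point 1:
  φ: split at 2 digits → 86° and 30.3064′; 86 + 30.3064/60 = 86.5051067
  S ⇒ negate
  Lon: degrees = first 3 digits = 80, minutes = 55.0771; 80 + 55.0771/60 = 80.9179517
  E → positive
Point 2:
  Latitude: 0 + 57/60 + 39.05/3600 = 0.9608472
  N → positive
  Longitude: 157° + 41/60 + 40.4/3600 = 157 + 0.683333 + 0.011222 = 157.6945556
  W → negative
Point 3:
  Latitude: degrees = first 2 digits = 18, minutes = 8.4472; 18 + 8.4472/60 = 18.1407867
  N → positive
  Longitude: degrees = first 3 digits = 48, minutes = 22.4592; 48 + 22.4592/60 = 48.3743200
  hemisphere W, so the sign is −
Point 4:
  φ: split at 2 digits → 77° and 26.1922′; 77 + 26.1922/60 = 77.4365367
  S → negative
  Lon: split at 3 digits → 001° and 24.265′; 1 + 24.265/60 = 1.4044167
  W → negative
Point 5:
  Latitude: degrees = first 2 digits = 24, minutes = 17.48732; 24 + 17.48732/60 = 24.2914553
  N → positive
  Lon: split at 3 digits → 076° and 11.3299′; 76 + 11.3299/60 = 76.1888317
  W ⇒ negate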